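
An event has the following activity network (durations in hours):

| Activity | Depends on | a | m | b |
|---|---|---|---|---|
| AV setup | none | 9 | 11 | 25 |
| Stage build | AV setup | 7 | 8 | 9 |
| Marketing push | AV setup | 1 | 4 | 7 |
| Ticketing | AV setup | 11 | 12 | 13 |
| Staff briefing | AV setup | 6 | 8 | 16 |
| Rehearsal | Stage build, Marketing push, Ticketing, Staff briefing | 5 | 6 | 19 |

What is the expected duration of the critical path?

33 hours

te_AV setup = (9 + 4·11 + 25)/6 = 78/6 = 13
te_Stage build = (7 + 4·8 + 9)/6 = 48/6 = 8
te_Marketing push = (1 + 4·4 + 7)/6 = 24/6 = 4
te_Ticketing = (11 + 4·12 + 13)/6 = 72/6 = 12
te_Staff briefing = (6 + 4·8 + 16)/6 = 54/6 = 9
te_Rehearsal = (5 + 4·6 + 19)/6 = 48/6 = 8

Forward pass:
ES_AV setup = 0; EF_AV setup = 13
ES_Stage build = 13; EF_Stage build = 13+8 = 21
ES_Marketing push = 13; EF_Marketing push = 13+4 = 17
ES_Ticketing = 13; EF_Ticketing = 13+12 = 25
ES_Staff briefing = 13; EF_Staff briefing = 13+9 = 22
ES_Rehearsal = max(EF_Stage build=21, EF_Marketing push=17, EF_Ticketing=25, EF_Staff briefing=22) = 25; EF_Rehearsal = 25+8 = 33
Expected project duration μ = 33 hours. Critical path: AV setup → Ticketing → Rehearsal.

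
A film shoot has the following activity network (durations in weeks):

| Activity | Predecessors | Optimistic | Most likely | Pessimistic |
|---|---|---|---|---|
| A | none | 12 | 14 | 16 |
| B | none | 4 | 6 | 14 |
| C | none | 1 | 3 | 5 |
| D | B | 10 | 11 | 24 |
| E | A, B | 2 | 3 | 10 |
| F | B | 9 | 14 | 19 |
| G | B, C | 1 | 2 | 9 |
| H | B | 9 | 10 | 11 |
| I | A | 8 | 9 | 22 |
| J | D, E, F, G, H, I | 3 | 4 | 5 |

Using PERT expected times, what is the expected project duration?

te_A = (12 + 4·14 + 16)/6 = 84/6 = 14
te_B = (4 + 4·6 + 14)/6 = 42/6 = 7
te_C = (1 + 4·3 + 5)/6 = 18/6 = 3
te_D = (10 + 4·11 + 24)/6 = 78/6 = 13
te_E = (2 + 4·3 + 10)/6 = 24/6 = 4
te_F = (9 + 4·14 + 19)/6 = 84/6 = 14
te_G = (1 + 4·2 + 9)/6 = 18/6 = 3
te_H = (9 + 4·10 + 11)/6 = 60/6 = 10
te_I = (8 + 4·9 + 22)/6 = 66/6 = 11
te_J = (3 + 4·4 + 5)/6 = 24/6 = 4

Forward pass:
ES_A = 0; EF_A = 14
ES_B = 0; EF_B = 7
ES_C = 0; EF_C = 3
ES_D = 7; EF_D = 7+13 = 20
ES_E = max(EF_A=14, EF_B=7) = 14; EF_E = 14+4 = 18
ES_F = 7; EF_F = 7+14 = 21
ES_G = max(EF_B=7, EF_C=3) = 7; EF_G = 7+3 = 10
ES_H = 7; EF_H = 7+10 = 17
ES_I = 14; EF_I = 14+11 = 25
ES_J = max(EF_D=20, EF_E=18, EF_F=21, EF_G=10, EF_H=17, EF_I=25) = 25; EF_J = 25+4 = 29
Expected project duration μ = 29 weeks. Critical path: A → I → J.

29 weeks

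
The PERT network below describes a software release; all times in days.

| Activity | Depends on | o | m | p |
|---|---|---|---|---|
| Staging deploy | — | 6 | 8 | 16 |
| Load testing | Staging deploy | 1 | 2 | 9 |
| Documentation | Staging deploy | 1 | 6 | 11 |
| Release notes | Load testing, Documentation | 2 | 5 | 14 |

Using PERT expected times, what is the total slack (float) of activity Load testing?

te_Staging deploy = (6 + 4·8 + 16)/6 = 54/6 = 9
te_Load testing = (1 + 4·2 + 9)/6 = 18/6 = 3
te_Documentation = (1 + 4·6 + 11)/6 = 36/6 = 6
te_Release notes = (2 + 4·5 + 14)/6 = 36/6 = 6

Forward pass:
ES_Staging deploy = 0; EF_Staging deploy = 9
ES_Load testing = 9; EF_Load testing = 9+3 = 12
ES_Documentation = 9; EF_Documentation = 9+6 = 15
ES_Release notes = max(EF_Load testing=12, EF_Documentation=15) = 15; EF_Release notes = 15+6 = 21
Expected project duration μ = 21 days. Critical path: Staging deploy → Documentation → Release notes.

Backward pass:
LF_Release notes = 21; LS_Release notes = 21−6 = 15
LF_Documentation = LS_Release notes = 15; LS_Documentation = 15−6 = 9
LF_Load testing = LS_Release notes = 15; LS_Load testing = 15−3 = 12
LF_Staging deploy = min(LS_Load testing=12, LS_Documentation=9) = 9; LS_Staging deploy = 9−9 = 0
Slack_Load testing = LS_Load testing − ES_Load testing = 12 − 9 = 3

3 days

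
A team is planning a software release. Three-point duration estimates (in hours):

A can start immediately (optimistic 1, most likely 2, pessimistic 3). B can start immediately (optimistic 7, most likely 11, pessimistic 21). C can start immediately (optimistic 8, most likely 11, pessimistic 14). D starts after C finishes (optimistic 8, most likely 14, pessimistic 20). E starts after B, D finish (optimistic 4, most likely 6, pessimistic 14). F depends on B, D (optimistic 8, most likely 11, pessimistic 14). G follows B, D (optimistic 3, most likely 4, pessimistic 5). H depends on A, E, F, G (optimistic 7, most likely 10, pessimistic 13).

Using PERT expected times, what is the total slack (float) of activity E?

te_A = (1 + 4·2 + 3)/6 = 12/6 = 2
te_B = (7 + 4·11 + 21)/6 = 72/6 = 12
te_C = (8 + 4·11 + 14)/6 = 66/6 = 11
te_D = (8 + 4·14 + 20)/6 = 84/6 = 14
te_E = (4 + 4·6 + 14)/6 = 42/6 = 7
te_F = (8 + 4·11 + 14)/6 = 66/6 = 11
te_G = (3 + 4·4 + 5)/6 = 24/6 = 4
te_H = (7 + 4·10 + 13)/6 = 60/6 = 10

Forward pass:
ES_A = 0; EF_A = 2
ES_B = 0; EF_B = 12
ES_C = 0; EF_C = 11
ES_D = 11; EF_D = 11+14 = 25
ES_E = max(EF_B=12, EF_D=25) = 25; EF_E = 25+7 = 32
ES_F = max(EF_B=12, EF_D=25) = 25; EF_F = 25+11 = 36
ES_G = max(EF_B=12, EF_D=25) = 25; EF_G = 25+4 = 29
ES_H = max(EF_A=2, EF_E=32, EF_F=36, EF_G=29) = 36; EF_H = 36+10 = 46
Expected project duration μ = 46 hours. Critical path: C → D → F → H.

Backward pass:
LF_H = 46; LS_H = 46−10 = 36
LF_G = LS_H = 36; LS_G = 36−4 = 32
LF_F = LS_H = 36; LS_F = 36−11 = 25
LF_E = LS_H = 36; LS_E = 36−7 = 29
LF_D = min(LS_E=29, LS_F=25, LS_G=32) = 25; LS_D = 25−14 = 11
LF_C = LS_D = 11; LS_C = 11−11 = 0
LF_B = min(LS_E=29, LS_F=25, LS_G=32) = 25; LS_B = 25−12 = 13
LF_A = LS_H = 36; LS_A = 36−2 = 34
Slack_E = LS_E − ES_E = 29 − 25 = 4

4 hours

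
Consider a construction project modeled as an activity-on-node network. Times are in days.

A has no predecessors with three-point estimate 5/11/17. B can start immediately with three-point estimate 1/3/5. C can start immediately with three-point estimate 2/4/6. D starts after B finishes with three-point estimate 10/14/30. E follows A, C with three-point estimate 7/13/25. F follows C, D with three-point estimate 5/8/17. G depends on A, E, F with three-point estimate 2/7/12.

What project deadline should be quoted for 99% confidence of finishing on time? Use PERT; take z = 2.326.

te_A = (5 + 4·11 + 17)/6 = 66/6 = 11; σ²_A = ((17−5)/6)² = 4.000
te_B = (1 + 4·3 + 5)/6 = 18/6 = 3; σ²_B = ((5−1)/6)² = 0.444
te_C = (2 + 4·4 + 6)/6 = 24/6 = 4; σ²_C = ((6−2)/6)² = 0.444
te_D = (10 + 4·14 + 30)/6 = 96/6 = 16; σ²_D = ((30−10)/6)² = 11.111
te_E = (7 + 4·13 + 25)/6 = 84/6 = 14; σ²_E = ((25−7)/6)² = 9.000
te_F = (5 + 4·8 + 17)/6 = 54/6 = 9; σ²_F = ((17−5)/6)² = 4.000
te_G = (2 + 4·7 + 12)/6 = 42/6 = 7; σ²_G = ((12−2)/6)² = 2.778

Forward pass:
ES_A = 0; EF_A = 11
ES_B = 0; EF_B = 3
ES_C = 0; EF_C = 4
ES_D = 3; EF_D = 3+16 = 19
ES_E = max(EF_A=11, EF_C=4) = 11; EF_E = 11+14 = 25
ES_F = max(EF_C=4, EF_D=19) = 19; EF_F = 19+9 = 28
ES_G = max(EF_A=11, EF_E=25, EF_F=28) = 28; EF_G = 28+7 = 35
Expected project duration μ = 35 days. Critical path: B → D → F → G.

Variance along critical path = 0.444 + 11.111 + 4.000 + 2.778 = 18.333; σ = 4.282 days.
D = μ + z·σ = 35 + 2.326·4.282 = 45.0 days

45.0 days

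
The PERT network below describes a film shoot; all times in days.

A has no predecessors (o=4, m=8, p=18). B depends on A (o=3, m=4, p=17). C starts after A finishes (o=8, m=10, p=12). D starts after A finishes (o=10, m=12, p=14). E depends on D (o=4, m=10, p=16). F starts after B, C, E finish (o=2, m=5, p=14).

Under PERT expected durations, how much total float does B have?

16 days

te_A = (4 + 4·8 + 18)/6 = 54/6 = 9
te_B = (3 + 4·4 + 17)/6 = 36/6 = 6
te_C = (8 + 4·10 + 12)/6 = 60/6 = 10
te_D = (10 + 4·12 + 14)/6 = 72/6 = 12
te_E = (4 + 4·10 + 16)/6 = 60/6 = 10
te_F = (2 + 4·5 + 14)/6 = 36/6 = 6

Forward pass:
ES_A = 0; EF_A = 9
ES_B = 9; EF_B = 9+6 = 15
ES_C = 9; EF_C = 9+10 = 19
ES_D = 9; EF_D = 9+12 = 21
ES_E = 21; EF_E = 21+10 = 31
ES_F = max(EF_B=15, EF_C=19, EF_E=31) = 31; EF_F = 31+6 = 37
Expected project duration μ = 37 days. Critical path: A → D → E → F.

Backward pass:
LF_F = 37; LS_F = 37−6 = 31
LF_E = LS_F = 31; LS_E = 31−10 = 21
LF_D = LS_E = 21; LS_D = 21−12 = 9
LF_C = LS_F = 31; LS_C = 31−10 = 21
LF_B = LS_F = 31; LS_B = 31−6 = 25
LF_A = min(LS_B=25, LS_C=21, LS_D=9) = 9; LS_A = 9−9 = 0
Slack_B = LS_B − ES_B = 25 − 9 = 16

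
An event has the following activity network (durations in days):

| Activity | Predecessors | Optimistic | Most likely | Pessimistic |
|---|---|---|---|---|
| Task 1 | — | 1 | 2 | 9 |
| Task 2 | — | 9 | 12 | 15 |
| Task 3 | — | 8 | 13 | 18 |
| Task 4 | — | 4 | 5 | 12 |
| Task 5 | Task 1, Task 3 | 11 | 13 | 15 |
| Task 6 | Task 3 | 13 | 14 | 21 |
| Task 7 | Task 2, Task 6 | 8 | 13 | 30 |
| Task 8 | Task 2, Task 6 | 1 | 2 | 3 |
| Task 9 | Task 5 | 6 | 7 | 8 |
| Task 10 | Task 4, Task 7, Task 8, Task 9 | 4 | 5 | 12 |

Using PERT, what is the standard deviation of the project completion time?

4.45 days

te_Task 1 = (1 + 4·2 + 9)/6 = 18/6 = 3; σ²_Task 1 = ((9−1)/6)² = 1.778
te_Task 2 = (9 + 4·12 + 15)/6 = 72/6 = 12; σ²_Task 2 = ((15−9)/6)² = 1.000
te_Task 3 = (8 + 4·13 + 18)/6 = 78/6 = 13; σ²_Task 3 = ((18−8)/6)² = 2.778
te_Task 4 = (4 + 4·5 + 12)/6 = 36/6 = 6; σ²_Task 4 = ((12−4)/6)² = 1.778
te_Task 5 = (11 + 4·13 + 15)/6 = 78/6 = 13; σ²_Task 5 = ((15−11)/6)² = 0.444
te_Task 6 = (13 + 4·14 + 21)/6 = 90/6 = 15; σ²_Task 6 = ((21−13)/6)² = 1.778
te_Task 7 = (8 + 4·13 + 30)/6 = 90/6 = 15; σ²_Task 7 = ((30−8)/6)² = 13.444
te_Task 8 = (1 + 4·2 + 3)/6 = 12/6 = 2; σ²_Task 8 = ((3−1)/6)² = 0.111
te_Task 9 = (6 + 4·7 + 8)/6 = 42/6 = 7; σ²_Task 9 = ((8−6)/6)² = 0.111
te_Task 10 = (4 + 4·5 + 12)/6 = 36/6 = 6; σ²_Task 10 = ((12−4)/6)² = 1.778

Forward pass:
ES_Task 1 = 0; EF_Task 1 = 3
ES_Task 2 = 0; EF_Task 2 = 12
ES_Task 3 = 0; EF_Task 3 = 13
ES_Task 4 = 0; EF_Task 4 = 6
ES_Task 5 = max(EF_Task 1=3, EF_Task 3=13) = 13; EF_Task 5 = 13+13 = 26
ES_Task 6 = 13; EF_Task 6 = 13+15 = 28
ES_Task 7 = max(EF_Task 2=12, EF_Task 6=28) = 28; EF_Task 7 = 28+15 = 43
ES_Task 8 = max(EF_Task 2=12, EF_Task 6=28) = 28; EF_Task 8 = 28+2 = 30
ES_Task 9 = 26; EF_Task 9 = 26+7 = 33
ES_Task 10 = max(EF_Task 4=6, EF_Task 7=43, EF_Task 8=30, EF_Task 9=33) = 43; EF_Task 10 = 43+6 = 49
Expected project duration μ = 49 days. Critical path: Task 3 → Task 6 → Task 7 → Task 10.

Variance along critical path = 2.778 + 1.778 + 13.444 + 1.778 = 19.778
σ = √19.778 = 4.447 days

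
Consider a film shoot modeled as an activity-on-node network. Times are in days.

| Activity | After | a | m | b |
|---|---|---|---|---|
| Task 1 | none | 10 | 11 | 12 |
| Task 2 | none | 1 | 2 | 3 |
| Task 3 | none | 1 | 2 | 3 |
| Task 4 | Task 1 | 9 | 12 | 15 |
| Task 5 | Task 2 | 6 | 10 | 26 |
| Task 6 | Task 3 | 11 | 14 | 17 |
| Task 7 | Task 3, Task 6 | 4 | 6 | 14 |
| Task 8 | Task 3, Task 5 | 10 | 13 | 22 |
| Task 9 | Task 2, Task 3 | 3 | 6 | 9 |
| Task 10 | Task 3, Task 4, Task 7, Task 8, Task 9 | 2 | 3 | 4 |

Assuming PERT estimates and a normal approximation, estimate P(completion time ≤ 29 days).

te_Task 1 = (10 + 4·11 + 12)/6 = 66/6 = 11; σ²_Task 1 = ((12−10)/6)² = 0.111
te_Task 2 = (1 + 4·2 + 3)/6 = 12/6 = 2; σ²_Task 2 = ((3−1)/6)² = 0.111
te_Task 3 = (1 + 4·2 + 3)/6 = 12/6 = 2; σ²_Task 3 = ((3−1)/6)² = 0.111
te_Task 4 = (9 + 4·12 + 15)/6 = 72/6 = 12; σ²_Task 4 = ((15−9)/6)² = 1.000
te_Task 5 = (6 + 4·10 + 26)/6 = 72/6 = 12; σ²_Task 5 = ((26−6)/6)² = 11.111
te_Task 6 = (11 + 4·14 + 17)/6 = 84/6 = 14; σ²_Task 6 = ((17−11)/6)² = 1.000
te_Task 7 = (4 + 4·6 + 14)/6 = 42/6 = 7; σ²_Task 7 = ((14−4)/6)² = 2.778
te_Task 8 = (10 + 4·13 + 22)/6 = 84/6 = 14; σ²_Task 8 = ((22−10)/6)² = 4.000
te_Task 9 = (3 + 4·6 + 9)/6 = 36/6 = 6; σ²_Task 9 = ((9−3)/6)² = 1.000
te_Task 10 = (2 + 4·3 + 4)/6 = 18/6 = 3; σ²_Task 10 = ((4−2)/6)² = 0.111

Forward pass:
ES_Task 1 = 0; EF_Task 1 = 11
ES_Task 2 = 0; EF_Task 2 = 2
ES_Task 3 = 0; EF_Task 3 = 2
ES_Task 4 = 11; EF_Task 4 = 11+12 = 23
ES_Task 5 = 2; EF_Task 5 = 2+12 = 14
ES_Task 6 = 2; EF_Task 6 = 2+14 = 16
ES_Task 7 = max(EF_Task 3=2, EF_Task 6=16) = 16; EF_Task 7 = 16+7 = 23
ES_Task 8 = max(EF_Task 3=2, EF_Task 5=14) = 14; EF_Task 8 = 14+14 = 28
ES_Task 9 = max(EF_Task 2=2, EF_Task 3=2) = 2; EF_Task 9 = 2+6 = 8
ES_Task 10 = max(EF_Task 3=2, EF_Task 4=23, EF_Task 7=23, EF_Task 8=28, EF_Task 9=8) = 28; EF_Task 10 = 28+3 = 31
Expected project duration μ = 31 days. Critical path: Task 2 → Task 5 → Task 8 → Task 10.

Variance along critical path = 0.111 + 11.111 + 4.000 + 0.111 = 15.333; σ = √15.333 = 3.916 days.
Z = (29 − 31) / 3.916 = -0.511
P(T ≤ 29) = Φ(-0.511) ≈ 0.305

0.305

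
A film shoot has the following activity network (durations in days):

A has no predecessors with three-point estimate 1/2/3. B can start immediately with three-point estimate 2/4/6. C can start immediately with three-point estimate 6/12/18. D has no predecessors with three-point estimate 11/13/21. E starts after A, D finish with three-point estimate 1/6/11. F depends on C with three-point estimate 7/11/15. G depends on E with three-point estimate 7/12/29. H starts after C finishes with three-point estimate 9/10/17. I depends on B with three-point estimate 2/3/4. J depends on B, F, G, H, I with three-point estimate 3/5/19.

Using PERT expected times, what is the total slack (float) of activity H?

te_A = (1 + 4·2 + 3)/6 = 12/6 = 2
te_B = (2 + 4·4 + 6)/6 = 24/6 = 4
te_C = (6 + 4·12 + 18)/6 = 72/6 = 12
te_D = (11 + 4·13 + 21)/6 = 84/6 = 14
te_E = (1 + 4·6 + 11)/6 = 36/6 = 6
te_F = (7 + 4·11 + 15)/6 = 66/6 = 11
te_G = (7 + 4·12 + 29)/6 = 84/6 = 14
te_H = (9 + 4·10 + 17)/6 = 66/6 = 11
te_I = (2 + 4·3 + 4)/6 = 18/6 = 3
te_J = (3 + 4·5 + 19)/6 = 42/6 = 7

Forward pass:
ES_A = 0; EF_A = 2
ES_B = 0; EF_B = 4
ES_C = 0; EF_C = 12
ES_D = 0; EF_D = 14
ES_E = max(EF_A=2, EF_D=14) = 14; EF_E = 14+6 = 20
ES_F = 12; EF_F = 12+11 = 23
ES_G = 20; EF_G = 20+14 = 34
ES_H = 12; EF_H = 12+11 = 23
ES_I = 4; EF_I = 4+3 = 7
ES_J = max(EF_B=4, EF_F=23, EF_G=34, EF_H=23, EF_I=7) = 34; EF_J = 34+7 = 41
Expected project duration μ = 41 days. Critical path: D → E → G → J.

Backward pass:
LF_J = 41; LS_J = 41−7 = 34
LF_I = LS_J = 34; LS_I = 34−3 = 31
LF_H = LS_J = 34; LS_H = 34−11 = 23
LF_G = LS_J = 34; LS_G = 34−14 = 20
LF_F = LS_J = 34; LS_F = 34−11 = 23
LF_E = LS_G = 20; LS_E = 20−6 = 14
LF_D = LS_E = 14; LS_D = 14−14 = 0
LF_C = min(LS_F=23, LS_H=23) = 23; LS_C = 23−12 = 11
LF_B = min(LS_I=31, LS_J=34) = 31; LS_B = 31−4 = 27
LF_A = LS_E = 14; LS_A = 14−2 = 12
Slack_H = LS_H − ES_H = 23 − 12 = 11

11 days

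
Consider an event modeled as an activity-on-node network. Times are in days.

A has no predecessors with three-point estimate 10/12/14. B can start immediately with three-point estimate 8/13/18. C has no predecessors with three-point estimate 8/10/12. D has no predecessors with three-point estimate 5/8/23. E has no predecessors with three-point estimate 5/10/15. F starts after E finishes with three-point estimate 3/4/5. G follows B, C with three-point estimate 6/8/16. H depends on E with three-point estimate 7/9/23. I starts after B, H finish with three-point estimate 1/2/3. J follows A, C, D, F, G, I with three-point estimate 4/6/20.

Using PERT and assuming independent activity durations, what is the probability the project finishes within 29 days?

te_A = (10 + 4·12 + 14)/6 = 72/6 = 12; σ²_A = ((14−10)/6)² = 0.444
te_B = (8 + 4·13 + 18)/6 = 78/6 = 13; σ²_B = ((18−8)/6)² = 2.778
te_C = (8 + 4·10 + 12)/6 = 60/6 = 10; σ²_C = ((12−8)/6)² = 0.444
te_D = (5 + 4·8 + 23)/6 = 60/6 = 10; σ²_D = ((23−5)/6)² = 9.000
te_E = (5 + 4·10 + 15)/6 = 60/6 = 10; σ²_E = ((15−5)/6)² = 2.778
te_F = (3 + 4·4 + 5)/6 = 24/6 = 4; σ²_F = ((5−3)/6)² = 0.111
te_G = (6 + 4·8 + 16)/6 = 54/6 = 9; σ²_G = ((16−6)/6)² = 2.778
te_H = (7 + 4·9 + 23)/6 = 66/6 = 11; σ²_H = ((23−7)/6)² = 7.111
te_I = (1 + 4·2 + 3)/6 = 12/6 = 2; σ²_I = ((3−1)/6)² = 0.111
te_J = (4 + 4·6 + 20)/6 = 48/6 = 8; σ²_J = ((20−4)/6)² = 7.111

Forward pass:
ES_A = 0; EF_A = 12
ES_B = 0; EF_B = 13
ES_C = 0; EF_C = 10
ES_D = 0; EF_D = 10
ES_E = 0; EF_E = 10
ES_F = 10; EF_F = 10+4 = 14
ES_G = max(EF_B=13, EF_C=10) = 13; EF_G = 13+9 = 22
ES_H = 10; EF_H = 10+11 = 21
ES_I = max(EF_B=13, EF_H=21) = 21; EF_I = 21+2 = 23
ES_J = max(EF_A=12, EF_C=10, EF_D=10, EF_F=14, EF_G=22, EF_I=23) = 23; EF_J = 23+8 = 31
Expected project duration μ = 31 days. Critical path: E → H → I → J.

Variance along critical path = 2.778 + 7.111 + 0.111 + 7.111 = 17.111; σ = √17.111 = 4.137 days.
Z = (29 − 31) / 4.137 = -0.483
P(T ≤ 29) = Φ(-0.483) ≈ 0.314

0.314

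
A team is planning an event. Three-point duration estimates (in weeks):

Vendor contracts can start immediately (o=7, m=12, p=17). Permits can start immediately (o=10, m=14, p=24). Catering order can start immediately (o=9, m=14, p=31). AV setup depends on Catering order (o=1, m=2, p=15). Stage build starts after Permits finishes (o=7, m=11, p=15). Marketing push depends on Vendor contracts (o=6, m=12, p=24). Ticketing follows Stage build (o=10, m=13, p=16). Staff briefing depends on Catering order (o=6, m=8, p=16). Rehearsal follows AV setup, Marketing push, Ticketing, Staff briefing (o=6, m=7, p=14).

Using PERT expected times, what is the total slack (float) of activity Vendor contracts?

te_Vendor contracts = (7 + 4·12 + 17)/6 = 72/6 = 12
te_Permits = (10 + 4·14 + 24)/6 = 90/6 = 15
te_Catering order = (9 + 4·14 + 31)/6 = 96/6 = 16
te_AV setup = (1 + 4·2 + 15)/6 = 24/6 = 4
te_Stage build = (7 + 4·11 + 15)/6 = 66/6 = 11
te_Marketing push = (6 + 4·12 + 24)/6 = 78/6 = 13
te_Ticketing = (10 + 4·13 + 16)/6 = 78/6 = 13
te_Staff briefing = (6 + 4·8 + 16)/6 = 54/6 = 9
te_Rehearsal = (6 + 4·7 + 14)/6 = 48/6 = 8

Forward pass:
ES_Vendor contracts = 0; EF_Vendor contracts = 12
ES_Permits = 0; EF_Permits = 15
ES_Catering order = 0; EF_Catering order = 16
ES_AV setup = 16; EF_AV setup = 16+4 = 20
ES_Stage build = 15; EF_Stage build = 15+11 = 26
ES_Marketing push = 12; EF_Marketing push = 12+13 = 25
ES_Ticketing = 26; EF_Ticketing = 26+13 = 39
ES_Staff briefing = 16; EF_Staff briefing = 16+9 = 25
ES_Rehearsal = max(EF_AV setup=20, EF_Marketing push=25, EF_Ticketing=39, EF_Staff briefing=25) = 39; EF_Rehearsal = 39+8 = 47
Expected project duration μ = 47 weeks. Critical path: Permits → Stage build → Ticketing → Rehearsal.

Backward pass:
LF_Rehearsal = 47; LS_Rehearsal = 47−8 = 39
LF_Staff briefing = LS_Rehearsal = 39; LS_Staff briefing = 39−9 = 30
LF_Ticketing = LS_Rehearsal = 39; LS_Ticketing = 39−13 = 26
LF_Marketing push = LS_Rehearsal = 39; LS_Marketing push = 39−13 = 26
LF_Stage build = LS_Ticketing = 26; LS_Stage build = 26−11 = 15
LF_AV setup = LS_Rehearsal = 39; LS_AV setup = 39−4 = 35
LF_Catering order = min(LS_AV setup=35, LS_Staff briefing=30) = 30; LS_Catering order = 30−16 = 14
LF_Permits = LS_Stage build = 15; LS_Permits = 15−15 = 0
LF_Vendor contracts = LS_Marketing push = 26; LS_Vendor contracts = 26−12 = 14
Slack_Vendor contracts = LS_Vendor contracts − ES_Vendor contracts = 14 − 0 = 14

14 weeks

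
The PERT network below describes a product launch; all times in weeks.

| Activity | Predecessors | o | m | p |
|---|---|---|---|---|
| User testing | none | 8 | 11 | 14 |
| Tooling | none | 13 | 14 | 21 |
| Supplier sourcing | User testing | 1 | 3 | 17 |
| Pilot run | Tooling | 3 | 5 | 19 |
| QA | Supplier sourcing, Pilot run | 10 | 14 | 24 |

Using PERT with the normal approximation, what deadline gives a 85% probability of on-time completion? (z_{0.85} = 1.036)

40.9 weeks

te_User testing = (8 + 4·11 + 14)/6 = 66/6 = 11; σ²_User testing = ((14−8)/6)² = 1.000
te_Tooling = (13 + 4·14 + 21)/6 = 90/6 = 15; σ²_Tooling = ((21−13)/6)² = 1.778
te_Supplier sourcing = (1 + 4·3 + 17)/6 = 30/6 = 5; σ²_Supplier sourcing = ((17−1)/6)² = 7.111
te_Pilot run = (3 + 4·5 + 19)/6 = 42/6 = 7; σ²_Pilot run = ((19−3)/6)² = 7.111
te_QA = (10 + 4·14 + 24)/6 = 90/6 = 15; σ²_QA = ((24−10)/6)² = 5.444

Forward pass:
ES_User testing = 0; EF_User testing = 11
ES_Tooling = 0; EF_Tooling = 15
ES_Supplier sourcing = 11; EF_Supplier sourcing = 11+5 = 16
ES_Pilot run = 15; EF_Pilot run = 15+7 = 22
ES_QA = max(EF_Supplier sourcing=16, EF_Pilot run=22) = 22; EF_QA = 22+15 = 37
Expected project duration μ = 37 weeks. Critical path: Tooling → Pilot run → QA.

Variance along critical path = 1.778 + 7.111 + 5.444 = 14.333; σ = 3.786 weeks.
D = μ + z·σ = 37 + 1.036·3.786 = 40.9 weeks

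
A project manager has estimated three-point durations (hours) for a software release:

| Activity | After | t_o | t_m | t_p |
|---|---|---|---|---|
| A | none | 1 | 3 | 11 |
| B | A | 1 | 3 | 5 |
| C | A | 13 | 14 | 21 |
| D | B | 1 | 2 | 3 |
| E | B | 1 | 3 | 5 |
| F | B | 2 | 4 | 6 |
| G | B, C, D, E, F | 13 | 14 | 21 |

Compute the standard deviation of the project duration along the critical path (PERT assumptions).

te_A = (1 + 4·3 + 11)/6 = 24/6 = 4; σ²_A = ((11−1)/6)² = 2.778
te_B = (1 + 4·3 + 5)/6 = 18/6 = 3; σ²_B = ((5−1)/6)² = 0.444
te_C = (13 + 4·14 + 21)/6 = 90/6 = 15; σ²_C = ((21−13)/6)² = 1.778
te_D = (1 + 4·2 + 3)/6 = 12/6 = 2; σ²_D = ((3−1)/6)² = 0.111
te_E = (1 + 4·3 + 5)/6 = 18/6 = 3; σ²_E = ((5−1)/6)² = 0.444
te_F = (2 + 4·4 + 6)/6 = 24/6 = 4; σ²_F = ((6−2)/6)² = 0.444
te_G = (13 + 4·14 + 21)/6 = 90/6 = 15; σ²_G = ((21−13)/6)² = 1.778

Forward pass:
ES_A = 0; EF_A = 4
ES_B = 4; EF_B = 4+3 = 7
ES_C = 4; EF_C = 4+15 = 19
ES_D = 7; EF_D = 7+2 = 9
ES_E = 7; EF_E = 7+3 = 10
ES_F = 7; EF_F = 7+4 = 11
ES_G = max(EF_B=7, EF_C=19, EF_D=9, EF_E=10, EF_F=11) = 19; EF_G = 19+15 = 34
Expected project duration μ = 34 hours. Critical path: A → C → G.

Variance along critical path = 2.778 + 1.778 + 1.778 = 6.333
σ = √6.333 = 2.517 hours

2.52 hours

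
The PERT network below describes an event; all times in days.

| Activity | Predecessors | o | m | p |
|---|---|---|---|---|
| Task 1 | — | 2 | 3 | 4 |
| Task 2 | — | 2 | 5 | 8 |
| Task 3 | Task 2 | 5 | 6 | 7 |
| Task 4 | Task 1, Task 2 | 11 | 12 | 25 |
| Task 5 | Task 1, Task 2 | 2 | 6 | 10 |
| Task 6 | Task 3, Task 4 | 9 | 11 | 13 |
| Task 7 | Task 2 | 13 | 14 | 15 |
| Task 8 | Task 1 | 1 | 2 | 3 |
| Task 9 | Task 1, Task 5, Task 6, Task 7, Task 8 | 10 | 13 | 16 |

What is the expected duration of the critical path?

43 days

te_Task 1 = (2 + 4·3 + 4)/6 = 18/6 = 3
te_Task 2 = (2 + 4·5 + 8)/6 = 30/6 = 5
te_Task 3 = (5 + 4·6 + 7)/6 = 36/6 = 6
te_Task 4 = (11 + 4·12 + 25)/6 = 84/6 = 14
te_Task 5 = (2 + 4·6 + 10)/6 = 36/6 = 6
te_Task 6 = (9 + 4·11 + 13)/6 = 66/6 = 11
te_Task 7 = (13 + 4·14 + 15)/6 = 84/6 = 14
te_Task 8 = (1 + 4·2 + 3)/6 = 12/6 = 2
te_Task 9 = (10 + 4·13 + 16)/6 = 78/6 = 13

Forward pass:
ES_Task 1 = 0; EF_Task 1 = 3
ES_Task 2 = 0; EF_Task 2 = 5
ES_Task 3 = 5; EF_Task 3 = 5+6 = 11
ES_Task 4 = max(EF_Task 1=3, EF_Task 2=5) = 5; EF_Task 4 = 5+14 = 19
ES_Task 5 = max(EF_Task 1=3, EF_Task 2=5) = 5; EF_Task 5 = 5+6 = 11
ES_Task 6 = max(EF_Task 3=11, EF_Task 4=19) = 19; EF_Task 6 = 19+11 = 30
ES_Task 7 = 5; EF_Task 7 = 5+14 = 19
ES_Task 8 = 3; EF_Task 8 = 3+2 = 5
ES_Task 9 = max(EF_Task 1=3, EF_Task 5=11, EF_Task 6=30, EF_Task 7=19, EF_Task 8=5) = 30; EF_Task 9 = 30+13 = 43
Expected project duration μ = 43 days. Critical path: Task 2 → Task 4 → Task 6 → Task 9.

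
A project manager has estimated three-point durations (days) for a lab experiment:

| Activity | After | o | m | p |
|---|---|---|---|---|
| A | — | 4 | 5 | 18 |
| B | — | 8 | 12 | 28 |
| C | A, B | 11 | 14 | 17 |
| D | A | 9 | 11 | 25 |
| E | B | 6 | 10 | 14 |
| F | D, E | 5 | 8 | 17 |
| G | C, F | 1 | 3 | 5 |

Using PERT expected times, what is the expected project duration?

36 days

te_A = (4 + 4·5 + 18)/6 = 42/6 = 7
te_B = (8 + 4·12 + 28)/6 = 84/6 = 14
te_C = (11 + 4·14 + 17)/6 = 84/6 = 14
te_D = (9 + 4·11 + 25)/6 = 78/6 = 13
te_E = (6 + 4·10 + 14)/6 = 60/6 = 10
te_F = (5 + 4·8 + 17)/6 = 54/6 = 9
te_G = (1 + 4·3 + 5)/6 = 18/6 = 3

Forward pass:
ES_A = 0; EF_A = 7
ES_B = 0; EF_B = 14
ES_C = max(EF_A=7, EF_B=14) = 14; EF_C = 14+14 = 28
ES_D = 7; EF_D = 7+13 = 20
ES_E = 14; EF_E = 14+10 = 24
ES_F = max(EF_D=20, EF_E=24) = 24; EF_F = 24+9 = 33
ES_G = max(EF_C=28, EF_F=33) = 33; EF_G = 33+3 = 36
Expected project duration μ = 36 days. Critical path: B → E → F → G.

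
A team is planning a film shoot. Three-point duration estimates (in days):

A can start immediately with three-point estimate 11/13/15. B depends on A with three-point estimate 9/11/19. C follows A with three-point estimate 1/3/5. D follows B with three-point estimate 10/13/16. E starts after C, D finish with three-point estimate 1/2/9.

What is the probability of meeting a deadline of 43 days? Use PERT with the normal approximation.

te_A = (11 + 4·13 + 15)/6 = 78/6 = 13; σ²_A = ((15−11)/6)² = 0.444
te_B = (9 + 4·11 + 19)/6 = 72/6 = 12; σ²_B = ((19−9)/6)² = 2.778
te_C = (1 + 4·3 + 5)/6 = 18/6 = 3; σ²_C = ((5−1)/6)² = 0.444
te_D = (10 + 4·13 + 16)/6 = 78/6 = 13; σ²_D = ((16−10)/6)² = 1.000
te_E = (1 + 4·2 + 9)/6 = 18/6 = 3; σ²_E = ((9−1)/6)² = 1.778

Forward pass:
ES_A = 0; EF_A = 13
ES_B = 13; EF_B = 13+12 = 25
ES_C = 13; EF_C = 13+3 = 16
ES_D = 25; EF_D = 25+13 = 38
ES_E = max(EF_C=16, EF_D=38) = 38; EF_E = 38+3 = 41
Expected project duration μ = 41 days. Critical path: A → B → D → E.

Variance along critical path = 0.444 + 2.778 + 1.000 + 1.778 = 6.000; σ = √6.000 = 2.449 days.
Z = (43 − 41) / 2.449 = 0.816
P(T ≤ 43) = Φ(0.816) ≈ 0.793

0.793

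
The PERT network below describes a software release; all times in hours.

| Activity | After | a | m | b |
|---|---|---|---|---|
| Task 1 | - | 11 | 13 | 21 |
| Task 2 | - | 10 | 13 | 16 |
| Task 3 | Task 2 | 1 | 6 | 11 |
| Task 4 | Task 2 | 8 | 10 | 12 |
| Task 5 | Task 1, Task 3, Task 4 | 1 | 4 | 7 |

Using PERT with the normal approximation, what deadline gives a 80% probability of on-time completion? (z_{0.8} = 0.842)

te_Task 1 = (11 + 4·13 + 21)/6 = 84/6 = 14; σ²_Task 1 = ((21−11)/6)² = 2.778
te_Task 2 = (10 + 4·13 + 16)/6 = 78/6 = 13; σ²_Task 2 = ((16−10)/6)² = 1.000
te_Task 3 = (1 + 4·6 + 11)/6 = 36/6 = 6; σ²_Task 3 = ((11−1)/6)² = 2.778
te_Task 4 = (8 + 4·10 + 12)/6 = 60/6 = 10; σ²_Task 4 = ((12−8)/6)² = 0.444
te_Task 5 = (1 + 4·4 + 7)/6 = 24/6 = 4; σ²_Task 5 = ((7−1)/6)² = 1.000

Forward pass:
ES_Task 1 = 0; EF_Task 1 = 14
ES_Task 2 = 0; EF_Task 2 = 13
ES_Task 3 = 13; EF_Task 3 = 13+6 = 19
ES_Task 4 = 13; EF_Task 4 = 13+10 = 23
ES_Task 5 = max(EF_Task 1=14, EF_Task 3=19, EF_Task 4=23) = 23; EF_Task 5 = 23+4 = 27
Expected project duration μ = 27 hours. Critical path: Task 2 → Task 4 → Task 5.

Variance along critical path = 1.000 + 0.444 + 1.000 = 2.444; σ = 1.563 hours.
D = μ + z·σ = 27 + 0.842·1.563 = 28.3 hours

28.3 hours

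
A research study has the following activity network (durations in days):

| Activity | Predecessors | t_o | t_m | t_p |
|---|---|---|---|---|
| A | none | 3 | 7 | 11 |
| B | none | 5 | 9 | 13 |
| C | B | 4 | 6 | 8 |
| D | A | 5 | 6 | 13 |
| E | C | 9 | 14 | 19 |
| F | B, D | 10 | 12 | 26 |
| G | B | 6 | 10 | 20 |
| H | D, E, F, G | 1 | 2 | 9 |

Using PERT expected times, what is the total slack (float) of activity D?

te_A = (3 + 4·7 + 11)/6 = 42/6 = 7
te_B = (5 + 4·9 + 13)/6 = 54/6 = 9
te_C = (4 + 4·6 + 8)/6 = 36/6 = 6
te_D = (5 + 4·6 + 13)/6 = 42/6 = 7
te_E = (9 + 4·14 + 19)/6 = 84/6 = 14
te_F = (10 + 4·12 + 26)/6 = 84/6 = 14
te_G = (6 + 4·10 + 20)/6 = 66/6 = 11
te_H = (1 + 4·2 + 9)/6 = 18/6 = 3

Forward pass:
ES_A = 0; EF_A = 7
ES_B = 0; EF_B = 9
ES_C = 9; EF_C = 9+6 = 15
ES_D = 7; EF_D = 7+7 = 14
ES_E = 15; EF_E = 15+14 = 29
ES_F = max(EF_B=9, EF_D=14) = 14; EF_F = 14+14 = 28
ES_G = 9; EF_G = 9+11 = 20
ES_H = max(EF_D=14, EF_E=29, EF_F=28, EF_G=20) = 29; EF_H = 29+3 = 32
Expected project duration μ = 32 days. Critical path: B → C → E → H.

Backward pass:
LF_H = 32; LS_H = 32−3 = 29
LF_G = LS_H = 29; LS_G = 29−11 = 18
LF_F = LS_H = 29; LS_F = 29−14 = 15
LF_E = LS_H = 29; LS_E = 29−14 = 15
LF_D = min(LS_F=15, LS_H=29) = 15; LS_D = 15−7 = 8
LF_C = LS_E = 15; LS_C = 15−6 = 9
LF_B = min(LS_C=9, LS_F=15, LS_G=18) = 9; LS_B = 9−9 = 0
LF_A = LS_D = 8; LS_A = 8−7 = 1
Slack_D = LS_D − ES_D = 8 − 7 = 1

1 days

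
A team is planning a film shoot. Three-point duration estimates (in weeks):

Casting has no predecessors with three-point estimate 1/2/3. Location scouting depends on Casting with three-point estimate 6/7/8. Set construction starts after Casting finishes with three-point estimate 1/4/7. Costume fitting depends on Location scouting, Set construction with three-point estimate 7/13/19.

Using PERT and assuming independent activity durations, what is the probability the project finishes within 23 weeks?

te_Casting = (1 + 4·2 + 3)/6 = 12/6 = 2; σ²_Casting = ((3−1)/6)² = 0.111
te_Location scouting = (6 + 4·7 + 8)/6 = 42/6 = 7; σ²_Location scouting = ((8−6)/6)² = 0.111
te_Set construction = (1 + 4·4 + 7)/6 = 24/6 = 4; σ²_Set construction = ((7−1)/6)² = 1.000
te_Costume fitting = (7 + 4·13 + 19)/6 = 78/6 = 13; σ²_Costume fitting = ((19−7)/6)² = 4.000

Forward pass:
ES_Casting = 0; EF_Casting = 2
ES_Location scouting = 2; EF_Location scouting = 2+7 = 9
ES_Set construction = 2; EF_Set construction = 2+4 = 6
ES_Costume fitting = max(EF_Location scouting=9, EF_Set construction=6) = 9; EF_Costume fitting = 9+13 = 22
Expected project duration μ = 22 weeks. Critical path: Casting → Location scouting → Costume fitting.

Variance along critical path = 0.111 + 0.111 + 4.000 = 4.222; σ = √4.222 = 2.055 weeks.
Z = (23 − 22) / 2.055 = 0.487
P(T ≤ 23) = Φ(0.487) ≈ 0.687

0.687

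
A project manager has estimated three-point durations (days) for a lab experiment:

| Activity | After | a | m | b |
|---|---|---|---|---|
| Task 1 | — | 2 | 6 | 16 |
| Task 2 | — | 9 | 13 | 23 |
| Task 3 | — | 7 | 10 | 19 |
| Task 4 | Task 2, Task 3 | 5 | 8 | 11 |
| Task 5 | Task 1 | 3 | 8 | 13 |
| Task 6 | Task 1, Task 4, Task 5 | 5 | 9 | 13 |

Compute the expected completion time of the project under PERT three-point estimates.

31 days

te_Task 1 = (2 + 4·6 + 16)/6 = 42/6 = 7
te_Task 2 = (9 + 4·13 + 23)/6 = 84/6 = 14
te_Task 3 = (7 + 4·10 + 19)/6 = 66/6 = 11
te_Task 4 = (5 + 4·8 + 11)/6 = 48/6 = 8
te_Task 5 = (3 + 4·8 + 13)/6 = 48/6 = 8
te_Task 6 = (5 + 4·9 + 13)/6 = 54/6 = 9

Forward pass:
ES_Task 1 = 0; EF_Task 1 = 7
ES_Task 2 = 0; EF_Task 2 = 14
ES_Task 3 = 0; EF_Task 3 = 11
ES_Task 4 = max(EF_Task 2=14, EF_Task 3=11) = 14; EF_Task 4 = 14+8 = 22
ES_Task 5 = 7; EF_Task 5 = 7+8 = 15
ES_Task 6 = max(EF_Task 1=7, EF_Task 4=22, EF_Task 5=15) = 22; EF_Task 6 = 22+9 = 31
Expected project duration μ = 31 days. Critical path: Task 2 → Task 4 → Task 6.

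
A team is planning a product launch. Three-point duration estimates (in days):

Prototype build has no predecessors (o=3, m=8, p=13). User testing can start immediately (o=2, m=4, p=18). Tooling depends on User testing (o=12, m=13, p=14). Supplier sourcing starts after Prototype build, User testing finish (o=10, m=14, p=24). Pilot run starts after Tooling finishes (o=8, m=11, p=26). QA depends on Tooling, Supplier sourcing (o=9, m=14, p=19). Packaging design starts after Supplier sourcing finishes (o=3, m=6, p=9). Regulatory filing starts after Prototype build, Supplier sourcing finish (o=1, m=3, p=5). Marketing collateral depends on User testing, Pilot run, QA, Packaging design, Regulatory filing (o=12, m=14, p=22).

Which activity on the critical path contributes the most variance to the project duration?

Supplier sourcing

te_Prototype build = (3 + 4·8 + 13)/6 = 48/6 = 8; σ²_Prototype build = ((13−3)/6)² = 2.778
te_User testing = (2 + 4·4 + 18)/6 = 36/6 = 6; σ²_User testing = ((18−2)/6)² = 7.111
te_Tooling = (12 + 4·13 + 14)/6 = 78/6 = 13; σ²_Tooling = ((14−12)/6)² = 0.111
te_Supplier sourcing = (10 + 4·14 + 24)/6 = 90/6 = 15; σ²_Supplier sourcing = ((24−10)/6)² = 5.444
te_Pilot run = (8 + 4·11 + 26)/6 = 78/6 = 13; σ²_Pilot run = ((26−8)/6)² = 9.000
te_QA = (9 + 4·14 + 19)/6 = 84/6 = 14; σ²_QA = ((19−9)/6)² = 2.778
te_Packaging design = (3 + 4·6 + 9)/6 = 36/6 = 6; σ²_Packaging design = ((9−3)/6)² = 1.000
te_Regulatory filing = (1 + 4·3 + 5)/6 = 18/6 = 3; σ²_Regulatory filing = ((5−1)/6)² = 0.444
te_Marketing collateral = (12 + 4·14 + 22)/6 = 90/6 = 15; σ²_Marketing collateral = ((22−12)/6)² = 2.778

Forward pass:
ES_Prototype build = 0; EF_Prototype build = 8
ES_User testing = 0; EF_User testing = 6
ES_Tooling = 6; EF_Tooling = 6+13 = 19
ES_Supplier sourcing = max(EF_Prototype build=8, EF_User testing=6) = 8; EF_Supplier sourcing = 8+15 = 23
ES_Pilot run = 19; EF_Pilot run = 19+13 = 32
ES_QA = max(EF_Tooling=19, EF_Supplier sourcing=23) = 23; EF_QA = 23+14 = 37
ES_Packaging design = 23; EF_Packaging design = 23+6 = 29
ES_Regulatory filing = max(EF_Prototype build=8, EF_Supplier sourcing=23) = 23; EF_Regulatory filing = 23+3 = 26
ES_Marketing collateral = max(EF_User testing=6, EF_Pilot run=32, EF_QA=37, EF_Packaging design=29, EF_Regulatory filing=26) = 37; EF_Marketing collateral = 37+15 = 52
Expected project duration μ = 52 days. Critical path: Prototype build → Supplier sourcing → QA → Marketing collateral.

Variances on critical path: σ²_Prototype build=2.778, σ²_Supplier sourcing=5.444, σ²_QA=2.778, σ²_Marketing collateral=2.778.
Largest is σ²_Supplier sourcing = 5.444.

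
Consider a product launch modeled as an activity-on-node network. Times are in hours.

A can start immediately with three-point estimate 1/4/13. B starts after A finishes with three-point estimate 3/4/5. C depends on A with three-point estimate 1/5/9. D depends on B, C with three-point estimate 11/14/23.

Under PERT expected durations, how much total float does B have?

te_A = (1 + 4·4 + 13)/6 = 30/6 = 5
te_B = (3 + 4·4 + 5)/6 = 24/6 = 4
te_C = (1 + 4·5 + 9)/6 = 30/6 = 5
te_D = (11 + 4·14 + 23)/6 = 90/6 = 15

Forward pass:
ES_A = 0; EF_A = 5
ES_B = 5; EF_B = 5+4 = 9
ES_C = 5; EF_C = 5+5 = 10
ES_D = max(EF_B=9, EF_C=10) = 10; EF_D = 10+15 = 25
Expected project duration μ = 25 hours. Critical path: A → C → D.

Backward pass:
LF_D = 25; LS_D = 25−15 = 10
LF_C = LS_D = 10; LS_C = 10−5 = 5
LF_B = LS_D = 10; LS_B = 10−4 = 6
LF_A = min(LS_B=6, LS_C=5) = 5; LS_A = 5−5 = 0
Slack_B = LS_B − ES_B = 6 − 5 = 1

1 hours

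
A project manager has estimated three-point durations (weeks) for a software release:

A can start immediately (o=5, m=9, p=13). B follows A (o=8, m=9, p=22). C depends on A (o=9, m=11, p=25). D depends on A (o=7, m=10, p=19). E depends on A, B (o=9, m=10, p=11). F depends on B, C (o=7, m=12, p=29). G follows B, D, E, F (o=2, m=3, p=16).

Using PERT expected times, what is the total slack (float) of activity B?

2 weeks

te_A = (5 + 4·9 + 13)/6 = 54/6 = 9
te_B = (8 + 4·9 + 22)/6 = 66/6 = 11
te_C = (9 + 4·11 + 25)/6 = 78/6 = 13
te_D = (7 + 4·10 + 19)/6 = 66/6 = 11
te_E = (9 + 4·10 + 11)/6 = 60/6 = 10
te_F = (7 + 4·12 + 29)/6 = 84/6 = 14
te_G = (2 + 4·3 + 16)/6 = 30/6 = 5

Forward pass:
ES_A = 0; EF_A = 9
ES_B = 9; EF_B = 9+11 = 20
ES_C = 9; EF_C = 9+13 = 22
ES_D = 9; EF_D = 9+11 = 20
ES_E = max(EF_A=9, EF_B=20) = 20; EF_E = 20+10 = 30
ES_F = max(EF_B=20, EF_C=22) = 22; EF_F = 22+14 = 36
ES_G = max(EF_B=20, EF_D=20, EF_E=30, EF_F=36) = 36; EF_G = 36+5 = 41
Expected project duration μ = 41 weeks. Critical path: A → C → F → G.

Backward pass:
LF_G = 41; LS_G = 41−5 = 36
LF_F = LS_G = 36; LS_F = 36−14 = 22
LF_E = LS_G = 36; LS_E = 36−10 = 26
LF_D = LS_G = 36; LS_D = 36−11 = 25
LF_C = LS_F = 22; LS_C = 22−13 = 9
LF_B = min(LS_E=26, LS_F=22, LS_G=36) = 22; LS_B = 22−11 = 11
LF_A = min(LS_B=11, LS_C=9, LS_D=25, LS_E=26) = 9; LS_A = 9−9 = 0
Slack_B = LS_B − ES_B = 11 − 9 = 2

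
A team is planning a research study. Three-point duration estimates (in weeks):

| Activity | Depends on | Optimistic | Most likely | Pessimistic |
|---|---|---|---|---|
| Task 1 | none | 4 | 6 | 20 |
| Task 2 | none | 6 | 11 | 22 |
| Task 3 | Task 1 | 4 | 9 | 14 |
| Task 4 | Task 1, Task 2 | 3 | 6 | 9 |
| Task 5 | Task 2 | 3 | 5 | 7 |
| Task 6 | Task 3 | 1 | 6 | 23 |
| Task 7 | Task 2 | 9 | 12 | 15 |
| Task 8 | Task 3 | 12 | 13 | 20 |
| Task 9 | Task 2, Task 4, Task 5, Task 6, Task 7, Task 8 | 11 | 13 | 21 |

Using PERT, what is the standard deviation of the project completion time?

3.80 weeks

te_Task 1 = (4 + 4·6 + 20)/6 = 48/6 = 8; σ²_Task 1 = ((20−4)/6)² = 7.111
te_Task 2 = (6 + 4·11 + 22)/6 = 72/6 = 12; σ²_Task 2 = ((22−6)/6)² = 7.111
te_Task 3 = (4 + 4·9 + 14)/6 = 54/6 = 9; σ²_Task 3 = ((14−4)/6)² = 2.778
te_Task 4 = (3 + 4·6 + 9)/6 = 36/6 = 6; σ²_Task 4 = ((9−3)/6)² = 1.000
te_Task 5 = (3 + 4·5 + 7)/6 = 30/6 = 5; σ²_Task 5 = ((7−3)/6)² = 0.444
te_Task 6 = (1 + 4·6 + 23)/6 = 48/6 = 8; σ²_Task 6 = ((23−1)/6)² = 13.444
te_Task 7 = (9 + 4·12 + 15)/6 = 72/6 = 12; σ²_Task 7 = ((15−9)/6)² = 1.000
te_Task 8 = (12 + 4·13 + 20)/6 = 84/6 = 14; σ²_Task 8 = ((20−12)/6)² = 1.778
te_Task 9 = (11 + 4·13 + 21)/6 = 84/6 = 14; σ²_Task 9 = ((21−11)/6)² = 2.778

Forward pass:
ES_Task 1 = 0; EF_Task 1 = 8
ES_Task 2 = 0; EF_Task 2 = 12
ES_Task 3 = 8; EF_Task 3 = 8+9 = 17
ES_Task 4 = max(EF_Task 1=8, EF_Task 2=12) = 12; EF_Task 4 = 12+6 = 18
ES_Task 5 = 12; EF_Task 5 = 12+5 = 17
ES_Task 6 = 17; EF_Task 6 = 17+8 = 25
ES_Task 7 = 12; EF_Task 7 = 12+12 = 24
ES_Task 8 = 17; EF_Task 8 = 17+14 = 31
ES_Task 9 = max(EF_Task 2=12, EF_Task 4=18, EF_Task 5=17, EF_Task 6=25, EF_Task 7=24, EF_Task 8=31) = 31; EF_Task 9 = 31+14 = 45
Expected project duration μ = 45 weeks. Critical path: Task 1 → Task 3 → Task 8 → Task 9.

Variance along critical path = 7.111 + 2.778 + 1.778 + 2.778 = 14.444
σ = √14.444 = 3.801 weeks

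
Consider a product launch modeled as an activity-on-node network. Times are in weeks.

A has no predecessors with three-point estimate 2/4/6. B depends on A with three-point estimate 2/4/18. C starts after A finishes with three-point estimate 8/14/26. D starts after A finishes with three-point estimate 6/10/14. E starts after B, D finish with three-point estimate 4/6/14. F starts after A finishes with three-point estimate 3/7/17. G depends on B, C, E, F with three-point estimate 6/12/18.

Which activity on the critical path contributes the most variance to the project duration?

G

te_A = (2 + 4·4 + 6)/6 = 24/6 = 4; σ²_A = ((6−2)/6)² = 0.444
te_B = (2 + 4·4 + 18)/6 = 36/6 = 6; σ²_B = ((18−2)/6)² = 7.111
te_C = (8 + 4·14 + 26)/6 = 90/6 = 15; σ²_C = ((26−8)/6)² = 9.000
te_D = (6 + 4·10 + 14)/6 = 60/6 = 10; σ²_D = ((14−6)/6)² = 1.778
te_E = (4 + 4·6 + 14)/6 = 42/6 = 7; σ²_E = ((14−4)/6)² = 2.778
te_F = (3 + 4·7 + 17)/6 = 48/6 = 8; σ²_F = ((17−3)/6)² = 5.444
te_G = (6 + 4·12 + 18)/6 = 72/6 = 12; σ²_G = ((18−6)/6)² = 4.000

Forward pass:
ES_A = 0; EF_A = 4
ES_B = 4; EF_B = 4+6 = 10
ES_C = 4; EF_C = 4+15 = 19
ES_D = 4; EF_D = 4+10 = 14
ES_E = max(EF_B=10, EF_D=14) = 14; EF_E = 14+7 = 21
ES_F = 4; EF_F = 4+8 = 12
ES_G = max(EF_B=10, EF_C=19, EF_E=21, EF_F=12) = 21; EF_G = 21+12 = 33
Expected project duration μ = 33 weeks. Critical path: A → D → E → G.

Variances on critical path: σ²_A=0.444, σ²_D=1.778, σ²_E=2.778, σ²_G=4.000.
Largest is σ²_G = 4.000.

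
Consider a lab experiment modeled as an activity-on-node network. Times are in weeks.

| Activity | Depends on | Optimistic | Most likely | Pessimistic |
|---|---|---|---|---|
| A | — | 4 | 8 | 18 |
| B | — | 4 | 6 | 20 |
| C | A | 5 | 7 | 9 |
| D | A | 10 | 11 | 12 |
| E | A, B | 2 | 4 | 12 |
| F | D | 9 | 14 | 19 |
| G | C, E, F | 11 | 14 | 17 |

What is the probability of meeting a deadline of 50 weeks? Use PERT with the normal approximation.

te_A = (4 + 4·8 + 18)/6 = 54/6 = 9; σ²_A = ((18−4)/6)² = 5.444
te_B = (4 + 4·6 + 20)/6 = 48/6 = 8; σ²_B = ((20−4)/6)² = 7.111
te_C = (5 + 4·7 + 9)/6 = 42/6 = 7; σ²_C = ((9−5)/6)² = 0.444
te_D = (10 + 4·11 + 12)/6 = 66/6 = 11; σ²_D = ((12−10)/6)² = 0.111
te_E = (2 + 4·4 + 12)/6 = 30/6 = 5; σ²_E = ((12−2)/6)² = 2.778
te_F = (9 + 4·14 + 19)/6 = 84/6 = 14; σ²_F = ((19−9)/6)² = 2.778
te_G = (11 + 4·14 + 17)/6 = 84/6 = 14; σ²_G = ((17−11)/6)² = 1.000

Forward pass:
ES_A = 0; EF_A = 9
ES_B = 0; EF_B = 8
ES_C = 9; EF_C = 9+7 = 16
ES_D = 9; EF_D = 9+11 = 20
ES_E = max(EF_A=9, EF_B=8) = 9; EF_E = 9+5 = 14
ES_F = 20; EF_F = 20+14 = 34
ES_G = max(EF_C=16, EF_E=14, EF_F=34) = 34; EF_G = 34+14 = 48
Expected project duration μ = 48 weeks. Critical path: A → D → F → G.

Variance along critical path = 5.444 + 0.111 + 2.778 + 1.000 = 9.333; σ = √9.333 = 3.055 weeks.
Z = (50 − 48) / 3.055 = 0.655
P(T ≤ 50) = Φ(0.655) ≈ 0.744

0.744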